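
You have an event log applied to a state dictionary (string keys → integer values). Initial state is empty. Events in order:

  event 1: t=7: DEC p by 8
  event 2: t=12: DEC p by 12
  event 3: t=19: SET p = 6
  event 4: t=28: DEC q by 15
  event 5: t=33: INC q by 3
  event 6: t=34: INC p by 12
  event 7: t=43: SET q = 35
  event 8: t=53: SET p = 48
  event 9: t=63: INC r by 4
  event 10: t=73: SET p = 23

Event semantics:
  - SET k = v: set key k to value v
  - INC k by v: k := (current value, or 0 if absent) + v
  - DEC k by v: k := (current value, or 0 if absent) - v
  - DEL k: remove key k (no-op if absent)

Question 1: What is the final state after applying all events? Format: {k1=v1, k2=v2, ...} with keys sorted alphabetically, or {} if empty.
  after event 1 (t=7: DEC p by 8): {p=-8}
  after event 2 (t=12: DEC p by 12): {p=-20}
  after event 3 (t=19: SET p = 6): {p=6}
  after event 4 (t=28: DEC q by 15): {p=6, q=-15}
  after event 5 (t=33: INC q by 3): {p=6, q=-12}
  after event 6 (t=34: INC p by 12): {p=18, q=-12}
  after event 7 (t=43: SET q = 35): {p=18, q=35}
  after event 8 (t=53: SET p = 48): {p=48, q=35}
  after event 9 (t=63: INC r by 4): {p=48, q=35, r=4}
  after event 10 (t=73: SET p = 23): {p=23, q=35, r=4}

Answer: {p=23, q=35, r=4}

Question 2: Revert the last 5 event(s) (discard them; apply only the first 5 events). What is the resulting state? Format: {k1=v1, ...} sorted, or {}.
Keep first 5 events (discard last 5):
  after event 1 (t=7: DEC p by 8): {p=-8}
  after event 2 (t=12: DEC p by 12): {p=-20}
  after event 3 (t=19: SET p = 6): {p=6}
  after event 4 (t=28: DEC q by 15): {p=6, q=-15}
  after event 5 (t=33: INC q by 3): {p=6, q=-12}

Answer: {p=6, q=-12}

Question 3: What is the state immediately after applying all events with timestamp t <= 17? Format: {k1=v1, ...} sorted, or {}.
Answer: {p=-20}

Derivation:
Apply events with t <= 17 (2 events):
  after event 1 (t=7: DEC p by 8): {p=-8}
  after event 2 (t=12: DEC p by 12): {p=-20}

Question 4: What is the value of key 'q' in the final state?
Track key 'q' through all 10 events:
  event 1 (t=7: DEC p by 8): q unchanged
  event 2 (t=12: DEC p by 12): q unchanged
  event 3 (t=19: SET p = 6): q unchanged
  event 4 (t=28: DEC q by 15): q (absent) -> -15
  event 5 (t=33: INC q by 3): q -15 -> -12
  event 6 (t=34: INC p by 12): q unchanged
  event 7 (t=43: SET q = 35): q -12 -> 35
  event 8 (t=53: SET p = 48): q unchanged
  event 9 (t=63: INC r by 4): q unchanged
  event 10 (t=73: SET p = 23): q unchanged
Final: q = 35

Answer: 35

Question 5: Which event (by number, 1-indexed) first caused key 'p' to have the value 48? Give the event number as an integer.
Answer: 8

Derivation:
Looking for first event where p becomes 48:
  event 1: p = -8
  event 2: p = -20
  event 3: p = 6
  event 4: p = 6
  event 5: p = 6
  event 6: p = 18
  event 7: p = 18
  event 8: p 18 -> 48  <-- first match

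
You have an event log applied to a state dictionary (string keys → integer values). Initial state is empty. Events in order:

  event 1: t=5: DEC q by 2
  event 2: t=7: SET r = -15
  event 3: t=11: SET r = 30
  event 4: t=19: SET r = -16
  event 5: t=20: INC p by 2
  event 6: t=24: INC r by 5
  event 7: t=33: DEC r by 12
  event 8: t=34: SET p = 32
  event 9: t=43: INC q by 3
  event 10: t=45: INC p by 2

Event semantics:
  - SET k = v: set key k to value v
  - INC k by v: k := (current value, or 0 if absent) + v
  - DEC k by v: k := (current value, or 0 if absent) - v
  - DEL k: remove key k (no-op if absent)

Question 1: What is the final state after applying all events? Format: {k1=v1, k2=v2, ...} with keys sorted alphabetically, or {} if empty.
  after event 1 (t=5: DEC q by 2): {q=-2}
  after event 2 (t=7: SET r = -15): {q=-2, r=-15}
  after event 3 (t=11: SET r = 30): {q=-2, r=30}
  after event 4 (t=19: SET r = -16): {q=-2, r=-16}
  after event 5 (t=20: INC p by 2): {p=2, q=-2, r=-16}
  after event 6 (t=24: INC r by 5): {p=2, q=-2, r=-11}
  after event 7 (t=33: DEC r by 12): {p=2, q=-2, r=-23}
  after event 8 (t=34: SET p = 32): {p=32, q=-2, r=-23}
  after event 9 (t=43: INC q by 3): {p=32, q=1, r=-23}
  after event 10 (t=45: INC p by 2): {p=34, q=1, r=-23}

Answer: {p=34, q=1, r=-23}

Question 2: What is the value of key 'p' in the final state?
Answer: 34

Derivation:
Track key 'p' through all 10 events:
  event 1 (t=5: DEC q by 2): p unchanged
  event 2 (t=7: SET r = -15): p unchanged
  event 3 (t=11: SET r = 30): p unchanged
  event 4 (t=19: SET r = -16): p unchanged
  event 5 (t=20: INC p by 2): p (absent) -> 2
  event 6 (t=24: INC r by 5): p unchanged
  event 7 (t=33: DEC r by 12): p unchanged
  event 8 (t=34: SET p = 32): p 2 -> 32
  event 9 (t=43: INC q by 3): p unchanged
  event 10 (t=45: INC p by 2): p 32 -> 34
Final: p = 34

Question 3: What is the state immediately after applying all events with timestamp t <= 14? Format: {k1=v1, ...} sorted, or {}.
Apply events with t <= 14 (3 events):
  after event 1 (t=5: DEC q by 2): {q=-2}
  after event 2 (t=7: SET r = -15): {q=-2, r=-15}
  after event 3 (t=11: SET r = 30): {q=-2, r=30}

Answer: {q=-2, r=30}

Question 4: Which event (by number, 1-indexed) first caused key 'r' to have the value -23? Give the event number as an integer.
Answer: 7

Derivation:
Looking for first event where r becomes -23:
  event 2: r = -15
  event 3: r = 30
  event 4: r = -16
  event 5: r = -16
  event 6: r = -11
  event 7: r -11 -> -23  <-- first match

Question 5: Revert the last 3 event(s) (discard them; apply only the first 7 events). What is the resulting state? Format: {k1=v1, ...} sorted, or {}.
Answer: {p=2, q=-2, r=-23}

Derivation:
Keep first 7 events (discard last 3):
  after event 1 (t=5: DEC q by 2): {q=-2}
  after event 2 (t=7: SET r = -15): {q=-2, r=-15}
  after event 3 (t=11: SET r = 30): {q=-2, r=30}
  after event 4 (t=19: SET r = -16): {q=-2, r=-16}
  after event 5 (t=20: INC p by 2): {p=2, q=-2, r=-16}
  after event 6 (t=24: INC r by 5): {p=2, q=-2, r=-11}
  after event 7 (t=33: DEC r by 12): {p=2, q=-2, r=-23}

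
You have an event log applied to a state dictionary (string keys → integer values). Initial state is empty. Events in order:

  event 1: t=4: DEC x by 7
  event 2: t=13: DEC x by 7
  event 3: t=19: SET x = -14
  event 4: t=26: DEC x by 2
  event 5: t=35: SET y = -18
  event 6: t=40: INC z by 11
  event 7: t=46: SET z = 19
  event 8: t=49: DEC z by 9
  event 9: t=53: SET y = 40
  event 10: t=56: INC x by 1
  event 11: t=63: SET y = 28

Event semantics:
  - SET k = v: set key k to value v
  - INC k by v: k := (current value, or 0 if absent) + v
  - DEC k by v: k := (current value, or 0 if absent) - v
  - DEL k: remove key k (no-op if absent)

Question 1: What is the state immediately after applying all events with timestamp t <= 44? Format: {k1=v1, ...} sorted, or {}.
Apply events with t <= 44 (6 events):
  after event 1 (t=4: DEC x by 7): {x=-7}
  after event 2 (t=13: DEC x by 7): {x=-14}
  after event 3 (t=19: SET x = -14): {x=-14}
  after event 4 (t=26: DEC x by 2): {x=-16}
  after event 5 (t=35: SET y = -18): {x=-16, y=-18}
  after event 6 (t=40: INC z by 11): {x=-16, y=-18, z=11}

Answer: {x=-16, y=-18, z=11}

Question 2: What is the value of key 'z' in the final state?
Track key 'z' through all 11 events:
  event 1 (t=4: DEC x by 7): z unchanged
  event 2 (t=13: DEC x by 7): z unchanged
  event 3 (t=19: SET x = -14): z unchanged
  event 4 (t=26: DEC x by 2): z unchanged
  event 5 (t=35: SET y = -18): z unchanged
  event 6 (t=40: INC z by 11): z (absent) -> 11
  event 7 (t=46: SET z = 19): z 11 -> 19
  event 8 (t=49: DEC z by 9): z 19 -> 10
  event 9 (t=53: SET y = 40): z unchanged
  event 10 (t=56: INC x by 1): z unchanged
  event 11 (t=63: SET y = 28): z unchanged
Final: z = 10

Answer: 10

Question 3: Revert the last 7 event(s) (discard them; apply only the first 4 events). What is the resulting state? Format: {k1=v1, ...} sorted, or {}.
Keep first 4 events (discard last 7):
  after event 1 (t=4: DEC x by 7): {x=-7}
  after event 2 (t=13: DEC x by 7): {x=-14}
  after event 3 (t=19: SET x = -14): {x=-14}
  after event 4 (t=26: DEC x by 2): {x=-16}

Answer: {x=-16}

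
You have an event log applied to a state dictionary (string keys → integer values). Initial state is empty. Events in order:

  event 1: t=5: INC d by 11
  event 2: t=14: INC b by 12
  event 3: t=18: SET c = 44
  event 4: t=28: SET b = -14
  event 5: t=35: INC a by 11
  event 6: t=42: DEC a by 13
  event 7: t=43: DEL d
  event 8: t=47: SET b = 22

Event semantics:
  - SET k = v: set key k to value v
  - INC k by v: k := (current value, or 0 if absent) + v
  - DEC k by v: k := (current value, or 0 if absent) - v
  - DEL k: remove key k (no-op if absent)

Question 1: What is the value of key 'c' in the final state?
Track key 'c' through all 8 events:
  event 1 (t=5: INC d by 11): c unchanged
  event 2 (t=14: INC b by 12): c unchanged
  event 3 (t=18: SET c = 44): c (absent) -> 44
  event 4 (t=28: SET b = -14): c unchanged
  event 5 (t=35: INC a by 11): c unchanged
  event 6 (t=42: DEC a by 13): c unchanged
  event 7 (t=43: DEL d): c unchanged
  event 8 (t=47: SET b = 22): c unchanged
Final: c = 44

Answer: 44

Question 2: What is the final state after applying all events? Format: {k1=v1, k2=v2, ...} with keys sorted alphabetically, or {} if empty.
Answer: {a=-2, b=22, c=44}

Derivation:
  after event 1 (t=5: INC d by 11): {d=11}
  after event 2 (t=14: INC b by 12): {b=12, d=11}
  after event 3 (t=18: SET c = 44): {b=12, c=44, d=11}
  after event 4 (t=28: SET b = -14): {b=-14, c=44, d=11}
  after event 5 (t=35: INC a by 11): {a=11, b=-14, c=44, d=11}
  after event 6 (t=42: DEC a by 13): {a=-2, b=-14, c=44, d=11}
  after event 7 (t=43: DEL d): {a=-2, b=-14, c=44}
  after event 8 (t=47: SET b = 22): {a=-2, b=22, c=44}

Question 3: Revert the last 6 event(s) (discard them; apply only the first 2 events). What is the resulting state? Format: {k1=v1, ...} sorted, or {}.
Answer: {b=12, d=11}

Derivation:
Keep first 2 events (discard last 6):
  after event 1 (t=5: INC d by 11): {d=11}
  after event 2 (t=14: INC b by 12): {b=12, d=11}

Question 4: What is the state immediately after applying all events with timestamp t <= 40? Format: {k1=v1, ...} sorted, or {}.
Answer: {a=11, b=-14, c=44, d=11}

Derivation:
Apply events with t <= 40 (5 events):
  after event 1 (t=5: INC d by 11): {d=11}
  after event 2 (t=14: INC b by 12): {b=12, d=11}
  after event 3 (t=18: SET c = 44): {b=12, c=44, d=11}
  after event 4 (t=28: SET b = -14): {b=-14, c=44, d=11}
  after event 5 (t=35: INC a by 11): {a=11, b=-14, c=44, d=11}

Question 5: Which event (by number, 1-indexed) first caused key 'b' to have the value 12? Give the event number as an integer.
Looking for first event where b becomes 12:
  event 2: b (absent) -> 12  <-- first match

Answer: 2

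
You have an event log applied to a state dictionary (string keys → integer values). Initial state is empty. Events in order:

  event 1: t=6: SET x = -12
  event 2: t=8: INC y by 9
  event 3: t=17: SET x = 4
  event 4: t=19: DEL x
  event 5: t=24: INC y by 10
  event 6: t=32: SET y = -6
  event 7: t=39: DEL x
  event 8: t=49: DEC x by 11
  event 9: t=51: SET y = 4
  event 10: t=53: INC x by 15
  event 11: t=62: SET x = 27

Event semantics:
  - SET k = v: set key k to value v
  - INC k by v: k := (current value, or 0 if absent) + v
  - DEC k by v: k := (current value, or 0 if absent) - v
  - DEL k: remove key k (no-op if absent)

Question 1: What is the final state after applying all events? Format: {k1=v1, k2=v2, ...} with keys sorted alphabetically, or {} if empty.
  after event 1 (t=6: SET x = -12): {x=-12}
  after event 2 (t=8: INC y by 9): {x=-12, y=9}
  after event 3 (t=17: SET x = 4): {x=4, y=9}
  after event 4 (t=19: DEL x): {y=9}
  after event 5 (t=24: INC y by 10): {y=19}
  after event 6 (t=32: SET y = -6): {y=-6}
  after event 7 (t=39: DEL x): {y=-6}
  after event 8 (t=49: DEC x by 11): {x=-11, y=-6}
  after event 9 (t=51: SET y = 4): {x=-11, y=4}
  after event 10 (t=53: INC x by 15): {x=4, y=4}
  after event 11 (t=62: SET x = 27): {x=27, y=4}

Answer: {x=27, y=4}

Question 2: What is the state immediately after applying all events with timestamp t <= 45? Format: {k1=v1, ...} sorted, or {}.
Apply events with t <= 45 (7 events):
  after event 1 (t=6: SET x = -12): {x=-12}
  after event 2 (t=8: INC y by 9): {x=-12, y=9}
  after event 3 (t=17: SET x = 4): {x=4, y=9}
  after event 4 (t=19: DEL x): {y=9}
  after event 5 (t=24: INC y by 10): {y=19}
  after event 6 (t=32: SET y = -6): {y=-6}
  after event 7 (t=39: DEL x): {y=-6}

Answer: {y=-6}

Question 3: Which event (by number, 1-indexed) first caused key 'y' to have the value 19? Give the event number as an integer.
Answer: 5

Derivation:
Looking for first event where y becomes 19:
  event 2: y = 9
  event 3: y = 9
  event 4: y = 9
  event 5: y 9 -> 19  <-- first match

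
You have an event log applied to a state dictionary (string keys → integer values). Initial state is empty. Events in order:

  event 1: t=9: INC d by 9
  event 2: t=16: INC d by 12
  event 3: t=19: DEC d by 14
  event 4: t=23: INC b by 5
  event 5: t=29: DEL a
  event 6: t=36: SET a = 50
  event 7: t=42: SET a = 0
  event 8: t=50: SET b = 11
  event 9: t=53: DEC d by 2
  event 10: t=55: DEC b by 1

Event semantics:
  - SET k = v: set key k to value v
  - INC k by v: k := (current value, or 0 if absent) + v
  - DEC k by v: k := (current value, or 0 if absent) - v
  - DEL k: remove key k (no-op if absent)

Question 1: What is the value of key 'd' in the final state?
Answer: 5

Derivation:
Track key 'd' through all 10 events:
  event 1 (t=9: INC d by 9): d (absent) -> 9
  event 2 (t=16: INC d by 12): d 9 -> 21
  event 3 (t=19: DEC d by 14): d 21 -> 7
  event 4 (t=23: INC b by 5): d unchanged
  event 5 (t=29: DEL a): d unchanged
  event 6 (t=36: SET a = 50): d unchanged
  event 7 (t=42: SET a = 0): d unchanged
  event 8 (t=50: SET b = 11): d unchanged
  event 9 (t=53: DEC d by 2): d 7 -> 5
  event 10 (t=55: DEC b by 1): d unchanged
Final: d = 5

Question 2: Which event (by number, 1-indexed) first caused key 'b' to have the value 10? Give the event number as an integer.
Looking for first event where b becomes 10:
  event 4: b = 5
  event 5: b = 5
  event 6: b = 5
  event 7: b = 5
  event 8: b = 11
  event 9: b = 11
  event 10: b 11 -> 10  <-- first match

Answer: 10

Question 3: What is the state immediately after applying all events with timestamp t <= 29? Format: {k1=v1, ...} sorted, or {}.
Answer: {b=5, d=7}

Derivation:
Apply events with t <= 29 (5 events):
  after event 1 (t=9: INC d by 9): {d=9}
  after event 2 (t=16: INC d by 12): {d=21}
  after event 3 (t=19: DEC d by 14): {d=7}
  after event 4 (t=23: INC b by 5): {b=5, d=7}
  after event 5 (t=29: DEL a): {b=5, d=7}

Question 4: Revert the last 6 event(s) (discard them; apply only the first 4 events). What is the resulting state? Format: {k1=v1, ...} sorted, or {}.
Keep first 4 events (discard last 6):
  after event 1 (t=9: INC d by 9): {d=9}
  after event 2 (t=16: INC d by 12): {d=21}
  after event 3 (t=19: DEC d by 14): {d=7}
  after event 4 (t=23: INC b by 5): {b=5, d=7}

Answer: {b=5, d=7}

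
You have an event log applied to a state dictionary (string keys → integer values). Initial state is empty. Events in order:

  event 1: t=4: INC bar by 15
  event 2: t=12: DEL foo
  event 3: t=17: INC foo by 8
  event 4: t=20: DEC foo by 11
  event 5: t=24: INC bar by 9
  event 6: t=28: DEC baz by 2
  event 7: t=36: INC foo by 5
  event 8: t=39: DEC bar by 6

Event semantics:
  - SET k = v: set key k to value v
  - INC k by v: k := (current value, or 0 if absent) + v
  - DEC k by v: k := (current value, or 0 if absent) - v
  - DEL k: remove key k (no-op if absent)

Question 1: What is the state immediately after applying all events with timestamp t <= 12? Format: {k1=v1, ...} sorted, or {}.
Answer: {bar=15}

Derivation:
Apply events with t <= 12 (2 events):
  after event 1 (t=4: INC bar by 15): {bar=15}
  after event 2 (t=12: DEL foo): {bar=15}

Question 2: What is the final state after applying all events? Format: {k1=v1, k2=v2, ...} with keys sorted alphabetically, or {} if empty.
  after event 1 (t=4: INC bar by 15): {bar=15}
  after event 2 (t=12: DEL foo): {bar=15}
  after event 3 (t=17: INC foo by 8): {bar=15, foo=8}
  after event 4 (t=20: DEC foo by 11): {bar=15, foo=-3}
  after event 5 (t=24: INC bar by 9): {bar=24, foo=-3}
  after event 6 (t=28: DEC baz by 2): {bar=24, baz=-2, foo=-3}
  after event 7 (t=36: INC foo by 5): {bar=24, baz=-2, foo=2}
  after event 8 (t=39: DEC bar by 6): {bar=18, baz=-2, foo=2}

Answer: {bar=18, baz=-2, foo=2}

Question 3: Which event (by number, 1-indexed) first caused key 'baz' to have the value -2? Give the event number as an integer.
Answer: 6

Derivation:
Looking for first event where baz becomes -2:
  event 6: baz (absent) -> -2  <-- first match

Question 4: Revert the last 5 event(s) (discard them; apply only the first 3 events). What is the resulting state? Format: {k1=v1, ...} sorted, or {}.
Keep first 3 events (discard last 5):
  after event 1 (t=4: INC bar by 15): {bar=15}
  after event 2 (t=12: DEL foo): {bar=15}
  after event 3 (t=17: INC foo by 8): {bar=15, foo=8}

Answer: {bar=15, foo=8}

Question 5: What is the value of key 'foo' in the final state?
Answer: 2

Derivation:
Track key 'foo' through all 8 events:
  event 1 (t=4: INC bar by 15): foo unchanged
  event 2 (t=12: DEL foo): foo (absent) -> (absent)
  event 3 (t=17: INC foo by 8): foo (absent) -> 8
  event 4 (t=20: DEC foo by 11): foo 8 -> -3
  event 5 (t=24: INC bar by 9): foo unchanged
  event 6 (t=28: DEC baz by 2): foo unchanged
  event 7 (t=36: INC foo by 5): foo -3 -> 2
  event 8 (t=39: DEC bar by 6): foo unchanged
Final: foo = 2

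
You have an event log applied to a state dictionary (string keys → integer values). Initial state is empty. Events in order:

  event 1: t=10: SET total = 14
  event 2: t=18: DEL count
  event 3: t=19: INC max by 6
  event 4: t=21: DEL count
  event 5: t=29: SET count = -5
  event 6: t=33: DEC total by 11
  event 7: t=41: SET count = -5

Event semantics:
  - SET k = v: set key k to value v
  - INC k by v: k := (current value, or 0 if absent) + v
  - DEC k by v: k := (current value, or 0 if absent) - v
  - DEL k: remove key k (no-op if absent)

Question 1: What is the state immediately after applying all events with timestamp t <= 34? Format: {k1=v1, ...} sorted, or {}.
Answer: {count=-5, max=6, total=3}

Derivation:
Apply events with t <= 34 (6 events):
  after event 1 (t=10: SET total = 14): {total=14}
  after event 2 (t=18: DEL count): {total=14}
  after event 3 (t=19: INC max by 6): {max=6, total=14}
  after event 4 (t=21: DEL count): {max=6, total=14}
  after event 5 (t=29: SET count = -5): {count=-5, max=6, total=14}
  after event 6 (t=33: DEC total by 11): {count=-5, max=6, total=3}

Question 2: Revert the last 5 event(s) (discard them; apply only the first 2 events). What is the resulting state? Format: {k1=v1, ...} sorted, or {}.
Answer: {total=14}

Derivation:
Keep first 2 events (discard last 5):
  after event 1 (t=10: SET total = 14): {total=14}
  after event 2 (t=18: DEL count): {total=14}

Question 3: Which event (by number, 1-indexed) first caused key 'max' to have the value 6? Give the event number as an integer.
Looking for first event where max becomes 6:
  event 3: max (absent) -> 6  <-- first match

Answer: 3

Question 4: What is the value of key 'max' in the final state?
Answer: 6

Derivation:
Track key 'max' through all 7 events:
  event 1 (t=10: SET total = 14): max unchanged
  event 2 (t=18: DEL count): max unchanged
  event 3 (t=19: INC max by 6): max (absent) -> 6
  event 4 (t=21: DEL count): max unchanged
  event 5 (t=29: SET count = -5): max unchanged
  event 6 (t=33: DEC total by 11): max unchanged
  event 7 (t=41: SET count = -5): max unchanged
Final: max = 6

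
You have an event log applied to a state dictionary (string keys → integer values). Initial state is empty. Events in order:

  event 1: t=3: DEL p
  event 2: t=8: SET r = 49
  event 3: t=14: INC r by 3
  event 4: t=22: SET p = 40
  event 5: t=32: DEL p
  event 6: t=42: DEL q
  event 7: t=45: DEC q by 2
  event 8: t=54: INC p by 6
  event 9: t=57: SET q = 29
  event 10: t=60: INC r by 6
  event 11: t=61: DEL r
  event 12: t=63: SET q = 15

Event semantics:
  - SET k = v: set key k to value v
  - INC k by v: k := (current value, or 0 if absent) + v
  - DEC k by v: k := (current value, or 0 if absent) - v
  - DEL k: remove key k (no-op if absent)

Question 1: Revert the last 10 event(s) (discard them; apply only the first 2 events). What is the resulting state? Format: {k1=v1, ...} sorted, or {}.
Answer: {r=49}

Derivation:
Keep first 2 events (discard last 10):
  after event 1 (t=3: DEL p): {}
  after event 2 (t=8: SET r = 49): {r=49}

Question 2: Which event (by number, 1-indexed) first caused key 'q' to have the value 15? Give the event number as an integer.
Looking for first event where q becomes 15:
  event 7: q = -2
  event 8: q = -2
  event 9: q = 29
  event 10: q = 29
  event 11: q = 29
  event 12: q 29 -> 15  <-- first match

Answer: 12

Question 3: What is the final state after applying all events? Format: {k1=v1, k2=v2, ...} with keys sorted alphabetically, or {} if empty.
  after event 1 (t=3: DEL p): {}
  after event 2 (t=8: SET r = 49): {r=49}
  after event 3 (t=14: INC r by 3): {r=52}
  after event 4 (t=22: SET p = 40): {p=40, r=52}
  after event 5 (t=32: DEL p): {r=52}
  after event 6 (t=42: DEL q): {r=52}
  after event 7 (t=45: DEC q by 2): {q=-2, r=52}
  after event 8 (t=54: INC p by 6): {p=6, q=-2, r=52}
  after event 9 (t=57: SET q = 29): {p=6, q=29, r=52}
  after event 10 (t=60: INC r by 6): {p=6, q=29, r=58}
  after event 11 (t=61: DEL r): {p=6, q=29}
  after event 12 (t=63: SET q = 15): {p=6, q=15}

Answer: {p=6, q=15}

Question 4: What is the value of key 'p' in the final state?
Track key 'p' through all 12 events:
  event 1 (t=3: DEL p): p (absent) -> (absent)
  event 2 (t=8: SET r = 49): p unchanged
  event 3 (t=14: INC r by 3): p unchanged
  event 4 (t=22: SET p = 40): p (absent) -> 40
  event 5 (t=32: DEL p): p 40 -> (absent)
  event 6 (t=42: DEL q): p unchanged
  event 7 (t=45: DEC q by 2): p unchanged
  event 8 (t=54: INC p by 6): p (absent) -> 6
  event 9 (t=57: SET q = 29): p unchanged
  event 10 (t=60: INC r by 6): p unchanged
  event 11 (t=61: DEL r): p unchanged
  event 12 (t=63: SET q = 15): p unchanged
Final: p = 6

Answer: 6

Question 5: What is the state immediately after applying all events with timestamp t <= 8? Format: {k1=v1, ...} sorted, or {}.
Answer: {r=49}

Derivation:
Apply events with t <= 8 (2 events):
  after event 1 (t=3: DEL p): {}
  after event 2 (t=8: SET r = 49): {r=49}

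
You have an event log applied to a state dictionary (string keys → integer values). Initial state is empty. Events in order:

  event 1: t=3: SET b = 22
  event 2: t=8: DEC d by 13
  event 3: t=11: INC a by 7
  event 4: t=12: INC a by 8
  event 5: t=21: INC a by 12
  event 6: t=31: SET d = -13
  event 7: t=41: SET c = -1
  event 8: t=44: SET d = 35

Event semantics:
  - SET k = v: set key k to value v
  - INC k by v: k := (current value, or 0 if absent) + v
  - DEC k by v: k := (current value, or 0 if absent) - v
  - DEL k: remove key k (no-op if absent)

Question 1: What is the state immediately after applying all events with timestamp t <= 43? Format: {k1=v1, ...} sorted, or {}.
Apply events with t <= 43 (7 events):
  after event 1 (t=3: SET b = 22): {b=22}
  after event 2 (t=8: DEC d by 13): {b=22, d=-13}
  after event 3 (t=11: INC a by 7): {a=7, b=22, d=-13}
  after event 4 (t=12: INC a by 8): {a=15, b=22, d=-13}
  after event 5 (t=21: INC a by 12): {a=27, b=22, d=-13}
  after event 6 (t=31: SET d = -13): {a=27, b=22, d=-13}
  after event 7 (t=41: SET c = -1): {a=27, b=22, c=-1, d=-13}

Answer: {a=27, b=22, c=-1, d=-13}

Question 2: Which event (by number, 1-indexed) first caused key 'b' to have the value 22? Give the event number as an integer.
Answer: 1

Derivation:
Looking for first event where b becomes 22:
  event 1: b (absent) -> 22  <-- first match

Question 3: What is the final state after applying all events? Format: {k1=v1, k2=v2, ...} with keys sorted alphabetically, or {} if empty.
Answer: {a=27, b=22, c=-1, d=35}

Derivation:
  after event 1 (t=3: SET b = 22): {b=22}
  after event 2 (t=8: DEC d by 13): {b=22, d=-13}
  after event 3 (t=11: INC a by 7): {a=7, b=22, d=-13}
  after event 4 (t=12: INC a by 8): {a=15, b=22, d=-13}
  after event 5 (t=21: INC a by 12): {a=27, b=22, d=-13}
  after event 6 (t=31: SET d = -13): {a=27, b=22, d=-13}
  after event 7 (t=41: SET c = -1): {a=27, b=22, c=-1, d=-13}
  after event 8 (t=44: SET d = 35): {a=27, b=22, c=-1, d=35}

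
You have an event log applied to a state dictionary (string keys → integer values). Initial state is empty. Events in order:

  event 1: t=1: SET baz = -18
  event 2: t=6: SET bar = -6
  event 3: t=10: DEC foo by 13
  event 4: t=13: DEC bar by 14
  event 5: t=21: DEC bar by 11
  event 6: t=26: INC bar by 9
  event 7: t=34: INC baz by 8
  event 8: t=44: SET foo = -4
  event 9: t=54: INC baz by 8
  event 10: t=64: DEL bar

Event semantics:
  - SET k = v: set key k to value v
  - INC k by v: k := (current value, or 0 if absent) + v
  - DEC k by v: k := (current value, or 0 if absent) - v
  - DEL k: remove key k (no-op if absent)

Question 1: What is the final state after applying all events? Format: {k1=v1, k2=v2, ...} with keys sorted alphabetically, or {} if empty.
Answer: {baz=-2, foo=-4}

Derivation:
  after event 1 (t=1: SET baz = -18): {baz=-18}
  after event 2 (t=6: SET bar = -6): {bar=-6, baz=-18}
  after event 3 (t=10: DEC foo by 13): {bar=-6, baz=-18, foo=-13}
  after event 4 (t=13: DEC bar by 14): {bar=-20, baz=-18, foo=-13}
  after event 5 (t=21: DEC bar by 11): {bar=-31, baz=-18, foo=-13}
  after event 6 (t=26: INC bar by 9): {bar=-22, baz=-18, foo=-13}
  after event 7 (t=34: INC baz by 8): {bar=-22, baz=-10, foo=-13}
  after event 8 (t=44: SET foo = -4): {bar=-22, baz=-10, foo=-4}
  after event 9 (t=54: INC baz by 8): {bar=-22, baz=-2, foo=-4}
  after event 10 (t=64: DEL bar): {baz=-2, foo=-4}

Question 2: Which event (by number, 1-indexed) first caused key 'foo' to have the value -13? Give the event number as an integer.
Answer: 3

Derivation:
Looking for first event where foo becomes -13:
  event 3: foo (absent) -> -13  <-- first match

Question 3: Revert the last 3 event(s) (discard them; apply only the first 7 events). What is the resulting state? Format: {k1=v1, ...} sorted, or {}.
Answer: {bar=-22, baz=-10, foo=-13}

Derivation:
Keep first 7 events (discard last 3):
  after event 1 (t=1: SET baz = -18): {baz=-18}
  after event 2 (t=6: SET bar = -6): {bar=-6, baz=-18}
  after event 3 (t=10: DEC foo by 13): {bar=-6, baz=-18, foo=-13}
  after event 4 (t=13: DEC bar by 14): {bar=-20, baz=-18, foo=-13}
  after event 5 (t=21: DEC bar by 11): {bar=-31, baz=-18, foo=-13}
  after event 6 (t=26: INC bar by 9): {bar=-22, baz=-18, foo=-13}
  after event 7 (t=34: INC baz by 8): {bar=-22, baz=-10, foo=-13}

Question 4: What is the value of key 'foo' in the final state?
Track key 'foo' through all 10 events:
  event 1 (t=1: SET baz = -18): foo unchanged
  event 2 (t=6: SET bar = -6): foo unchanged
  event 3 (t=10: DEC foo by 13): foo (absent) -> -13
  event 4 (t=13: DEC bar by 14): foo unchanged
  event 5 (t=21: DEC bar by 11): foo unchanged
  event 6 (t=26: INC bar by 9): foo unchanged
  event 7 (t=34: INC baz by 8): foo unchanged
  event 8 (t=44: SET foo = -4): foo -13 -> -4
  event 9 (t=54: INC baz by 8): foo unchanged
  event 10 (t=64: DEL bar): foo unchanged
Final: foo = -4

Answer: -4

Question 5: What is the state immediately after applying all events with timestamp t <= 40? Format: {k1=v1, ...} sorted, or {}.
Apply events with t <= 40 (7 events):
  after event 1 (t=1: SET baz = -18): {baz=-18}
  after event 2 (t=6: SET bar = -6): {bar=-6, baz=-18}
  after event 3 (t=10: DEC foo by 13): {bar=-6, baz=-18, foo=-13}
  after event 4 (t=13: DEC bar by 14): {bar=-20, baz=-18, foo=-13}
  after event 5 (t=21: DEC bar by 11): {bar=-31, baz=-18, foo=-13}
  after event 6 (t=26: INC bar by 9): {bar=-22, baz=-18, foo=-13}
  after event 7 (t=34: INC baz by 8): {bar=-22, baz=-10, foo=-13}

Answer: {bar=-22, baz=-10, foo=-13}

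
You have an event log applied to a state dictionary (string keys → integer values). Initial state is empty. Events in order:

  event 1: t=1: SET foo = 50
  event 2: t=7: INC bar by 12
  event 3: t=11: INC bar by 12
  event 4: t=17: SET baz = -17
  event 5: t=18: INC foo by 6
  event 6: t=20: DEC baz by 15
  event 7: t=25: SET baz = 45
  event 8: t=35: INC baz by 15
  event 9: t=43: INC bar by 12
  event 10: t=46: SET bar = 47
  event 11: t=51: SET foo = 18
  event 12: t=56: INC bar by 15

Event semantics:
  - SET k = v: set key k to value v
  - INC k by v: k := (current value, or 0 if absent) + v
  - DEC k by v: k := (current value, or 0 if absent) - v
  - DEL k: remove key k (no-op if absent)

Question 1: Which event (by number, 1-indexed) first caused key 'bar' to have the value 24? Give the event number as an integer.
Answer: 3

Derivation:
Looking for first event where bar becomes 24:
  event 2: bar = 12
  event 3: bar 12 -> 24  <-- first match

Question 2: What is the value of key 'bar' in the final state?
Answer: 62

Derivation:
Track key 'bar' through all 12 events:
  event 1 (t=1: SET foo = 50): bar unchanged
  event 2 (t=7: INC bar by 12): bar (absent) -> 12
  event 3 (t=11: INC bar by 12): bar 12 -> 24
  event 4 (t=17: SET baz = -17): bar unchanged
  event 5 (t=18: INC foo by 6): bar unchanged
  event 6 (t=20: DEC baz by 15): bar unchanged
  event 7 (t=25: SET baz = 45): bar unchanged
  event 8 (t=35: INC baz by 15): bar unchanged
  event 9 (t=43: INC bar by 12): bar 24 -> 36
  event 10 (t=46: SET bar = 47): bar 36 -> 47
  event 11 (t=51: SET foo = 18): bar unchanged
  event 12 (t=56: INC bar by 15): bar 47 -> 62
Final: bar = 62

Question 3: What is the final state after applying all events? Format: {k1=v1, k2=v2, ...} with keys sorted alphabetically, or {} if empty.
Answer: {bar=62, baz=60, foo=18}

Derivation:
  after event 1 (t=1: SET foo = 50): {foo=50}
  after event 2 (t=7: INC bar by 12): {bar=12, foo=50}
  after event 3 (t=11: INC bar by 12): {bar=24, foo=50}
  after event 4 (t=17: SET baz = -17): {bar=24, baz=-17, foo=50}
  after event 5 (t=18: INC foo by 6): {bar=24, baz=-17, foo=56}
  after event 6 (t=20: DEC baz by 15): {bar=24, baz=-32, foo=56}
  after event 7 (t=25: SET baz = 45): {bar=24, baz=45, foo=56}
  after event 8 (t=35: INC baz by 15): {bar=24, baz=60, foo=56}
  after event 9 (t=43: INC bar by 12): {bar=36, baz=60, foo=56}
  after event 10 (t=46: SET bar = 47): {bar=47, baz=60, foo=56}
  after event 11 (t=51: SET foo = 18): {bar=47, baz=60, foo=18}
  after event 12 (t=56: INC bar by 15): {bar=62, baz=60, foo=18}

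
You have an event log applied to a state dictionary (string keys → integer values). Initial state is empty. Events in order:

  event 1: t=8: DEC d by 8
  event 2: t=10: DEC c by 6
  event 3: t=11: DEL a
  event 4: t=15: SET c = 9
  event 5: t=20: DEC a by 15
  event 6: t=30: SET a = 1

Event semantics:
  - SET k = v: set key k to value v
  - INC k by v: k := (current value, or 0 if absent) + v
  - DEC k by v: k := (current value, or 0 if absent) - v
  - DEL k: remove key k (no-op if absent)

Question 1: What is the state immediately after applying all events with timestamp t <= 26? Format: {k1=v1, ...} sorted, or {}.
Answer: {a=-15, c=9, d=-8}

Derivation:
Apply events with t <= 26 (5 events):
  after event 1 (t=8: DEC d by 8): {d=-8}
  after event 2 (t=10: DEC c by 6): {c=-6, d=-8}
  after event 3 (t=11: DEL a): {c=-6, d=-8}
  after event 4 (t=15: SET c = 9): {c=9, d=-8}
  after event 5 (t=20: DEC a by 15): {a=-15, c=9, d=-8}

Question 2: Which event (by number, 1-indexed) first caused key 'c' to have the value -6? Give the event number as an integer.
Looking for first event where c becomes -6:
  event 2: c (absent) -> -6  <-- first match

Answer: 2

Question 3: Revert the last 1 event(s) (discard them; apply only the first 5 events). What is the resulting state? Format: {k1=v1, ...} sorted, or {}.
Keep first 5 events (discard last 1):
  after event 1 (t=8: DEC d by 8): {d=-8}
  after event 2 (t=10: DEC c by 6): {c=-6, d=-8}
  after event 3 (t=11: DEL a): {c=-6, d=-8}
  after event 4 (t=15: SET c = 9): {c=9, d=-8}
  after event 5 (t=20: DEC a by 15): {a=-15, c=9, d=-8}

Answer: {a=-15, c=9, d=-8}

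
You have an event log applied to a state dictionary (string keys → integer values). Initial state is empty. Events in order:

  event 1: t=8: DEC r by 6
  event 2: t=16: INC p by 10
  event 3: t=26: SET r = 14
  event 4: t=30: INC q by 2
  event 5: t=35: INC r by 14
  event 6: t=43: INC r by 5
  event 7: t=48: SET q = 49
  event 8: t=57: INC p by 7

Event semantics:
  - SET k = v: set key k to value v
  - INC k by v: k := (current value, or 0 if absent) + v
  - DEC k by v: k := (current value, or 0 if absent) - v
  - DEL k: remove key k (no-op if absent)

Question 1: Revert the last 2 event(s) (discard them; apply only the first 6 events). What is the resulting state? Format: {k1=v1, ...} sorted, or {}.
Keep first 6 events (discard last 2):
  after event 1 (t=8: DEC r by 6): {r=-6}
  after event 2 (t=16: INC p by 10): {p=10, r=-6}
  after event 3 (t=26: SET r = 14): {p=10, r=14}
  after event 4 (t=30: INC q by 2): {p=10, q=2, r=14}
  after event 5 (t=35: INC r by 14): {p=10, q=2, r=28}
  after event 6 (t=43: INC r by 5): {p=10, q=2, r=33}

Answer: {p=10, q=2, r=33}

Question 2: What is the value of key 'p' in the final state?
Answer: 17

Derivation:
Track key 'p' through all 8 events:
  event 1 (t=8: DEC r by 6): p unchanged
  event 2 (t=16: INC p by 10): p (absent) -> 10
  event 3 (t=26: SET r = 14): p unchanged
  event 4 (t=30: INC q by 2): p unchanged
  event 5 (t=35: INC r by 14): p unchanged
  event 6 (t=43: INC r by 5): p unchanged
  event 7 (t=48: SET q = 49): p unchanged
  event 8 (t=57: INC p by 7): p 10 -> 17
Final: p = 17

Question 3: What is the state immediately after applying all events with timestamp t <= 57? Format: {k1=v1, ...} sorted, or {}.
Answer: {p=17, q=49, r=33}

Derivation:
Apply events with t <= 57 (8 events):
  after event 1 (t=8: DEC r by 6): {r=-6}
  after event 2 (t=16: INC p by 10): {p=10, r=-6}
  after event 3 (t=26: SET r = 14): {p=10, r=14}
  after event 4 (t=30: INC q by 2): {p=10, q=2, r=14}
  after event 5 (t=35: INC r by 14): {p=10, q=2, r=28}
  after event 6 (t=43: INC r by 5): {p=10, q=2, r=33}
  after event 7 (t=48: SET q = 49): {p=10, q=49, r=33}
  after event 8 (t=57: INC p by 7): {p=17, q=49, r=33}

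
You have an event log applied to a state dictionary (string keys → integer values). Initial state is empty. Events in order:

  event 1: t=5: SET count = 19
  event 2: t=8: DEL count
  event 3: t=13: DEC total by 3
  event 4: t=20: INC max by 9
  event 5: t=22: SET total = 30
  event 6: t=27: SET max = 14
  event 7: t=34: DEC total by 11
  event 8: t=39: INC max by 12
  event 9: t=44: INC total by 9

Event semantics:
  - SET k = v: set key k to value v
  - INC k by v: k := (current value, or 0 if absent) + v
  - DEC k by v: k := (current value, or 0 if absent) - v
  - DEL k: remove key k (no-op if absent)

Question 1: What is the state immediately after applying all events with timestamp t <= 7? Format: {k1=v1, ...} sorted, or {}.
Answer: {count=19}

Derivation:
Apply events with t <= 7 (1 events):
  after event 1 (t=5: SET count = 19): {count=19}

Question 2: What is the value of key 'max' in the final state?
Track key 'max' through all 9 events:
  event 1 (t=5: SET count = 19): max unchanged
  event 2 (t=8: DEL count): max unchanged
  event 3 (t=13: DEC total by 3): max unchanged
  event 4 (t=20: INC max by 9): max (absent) -> 9
  event 5 (t=22: SET total = 30): max unchanged
  event 6 (t=27: SET max = 14): max 9 -> 14
  event 7 (t=34: DEC total by 11): max unchanged
  event 8 (t=39: INC max by 12): max 14 -> 26
  event 9 (t=44: INC total by 9): max unchanged
Final: max = 26

Answer: 26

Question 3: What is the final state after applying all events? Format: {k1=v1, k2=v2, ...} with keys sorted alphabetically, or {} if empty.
  after event 1 (t=5: SET count = 19): {count=19}
  after event 2 (t=8: DEL count): {}
  after event 3 (t=13: DEC total by 3): {total=-3}
  after event 4 (t=20: INC max by 9): {max=9, total=-3}
  after event 5 (t=22: SET total = 30): {max=9, total=30}
  after event 6 (t=27: SET max = 14): {max=14, total=30}
  after event 7 (t=34: DEC total by 11): {max=14, total=19}
  after event 8 (t=39: INC max by 12): {max=26, total=19}
  after event 9 (t=44: INC total by 9): {max=26, total=28}

Answer: {max=26, total=28}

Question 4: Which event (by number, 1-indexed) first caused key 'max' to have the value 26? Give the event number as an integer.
Answer: 8

Derivation:
Looking for first event where max becomes 26:
  event 4: max = 9
  event 5: max = 9
  event 6: max = 14
  event 7: max = 14
  event 8: max 14 -> 26  <-- first match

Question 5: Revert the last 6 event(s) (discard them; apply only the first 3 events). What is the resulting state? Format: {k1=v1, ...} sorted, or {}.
Keep first 3 events (discard last 6):
  after event 1 (t=5: SET count = 19): {count=19}
  after event 2 (t=8: DEL count): {}
  after event 3 (t=13: DEC total by 3): {total=-3}

Answer: {total=-3}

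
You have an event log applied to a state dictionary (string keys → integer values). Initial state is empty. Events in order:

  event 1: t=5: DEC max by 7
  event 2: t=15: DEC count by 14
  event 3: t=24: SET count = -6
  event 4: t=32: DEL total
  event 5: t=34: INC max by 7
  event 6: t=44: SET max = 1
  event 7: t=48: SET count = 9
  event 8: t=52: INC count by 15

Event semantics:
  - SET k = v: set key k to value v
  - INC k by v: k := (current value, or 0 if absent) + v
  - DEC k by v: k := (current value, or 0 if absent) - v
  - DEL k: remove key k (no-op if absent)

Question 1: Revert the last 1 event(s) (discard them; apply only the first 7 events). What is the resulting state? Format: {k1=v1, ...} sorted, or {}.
Keep first 7 events (discard last 1):
  after event 1 (t=5: DEC max by 7): {max=-7}
  after event 2 (t=15: DEC count by 14): {count=-14, max=-7}
  after event 3 (t=24: SET count = -6): {count=-6, max=-7}
  after event 4 (t=32: DEL total): {count=-6, max=-7}
  after event 5 (t=34: INC max by 7): {count=-6, max=0}
  after event 6 (t=44: SET max = 1): {count=-6, max=1}
  after event 7 (t=48: SET count = 9): {count=9, max=1}

Answer: {count=9, max=1}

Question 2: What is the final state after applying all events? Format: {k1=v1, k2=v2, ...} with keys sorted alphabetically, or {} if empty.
Answer: {count=24, max=1}

Derivation:
  after event 1 (t=5: DEC max by 7): {max=-7}
  after event 2 (t=15: DEC count by 14): {count=-14, max=-7}
  after event 3 (t=24: SET count = -6): {count=-6, max=-7}
  after event 4 (t=32: DEL total): {count=-6, max=-7}
  after event 5 (t=34: INC max by 7): {count=-6, max=0}
  after event 6 (t=44: SET max = 1): {count=-6, max=1}
  after event 7 (t=48: SET count = 9): {count=9, max=1}
  after event 8 (t=52: INC count by 15): {count=24, max=1}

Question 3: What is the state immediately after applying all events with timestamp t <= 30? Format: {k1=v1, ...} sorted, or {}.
Apply events with t <= 30 (3 events):
  after event 1 (t=5: DEC max by 7): {max=-7}
  after event 2 (t=15: DEC count by 14): {count=-14, max=-7}
  after event 3 (t=24: SET count = -6): {count=-6, max=-7}

Answer: {count=-6, max=-7}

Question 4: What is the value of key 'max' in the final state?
Answer: 1

Derivation:
Track key 'max' through all 8 events:
  event 1 (t=5: DEC max by 7): max (absent) -> -7
  event 2 (t=15: DEC count by 14): max unchanged
  event 3 (t=24: SET count = -6): max unchanged
  event 4 (t=32: DEL total): max unchanged
  event 5 (t=34: INC max by 7): max -7 -> 0
  event 6 (t=44: SET max = 1): max 0 -> 1
  event 7 (t=48: SET count = 9): max unchanged
  event 8 (t=52: INC count by 15): max unchanged
Final: max = 1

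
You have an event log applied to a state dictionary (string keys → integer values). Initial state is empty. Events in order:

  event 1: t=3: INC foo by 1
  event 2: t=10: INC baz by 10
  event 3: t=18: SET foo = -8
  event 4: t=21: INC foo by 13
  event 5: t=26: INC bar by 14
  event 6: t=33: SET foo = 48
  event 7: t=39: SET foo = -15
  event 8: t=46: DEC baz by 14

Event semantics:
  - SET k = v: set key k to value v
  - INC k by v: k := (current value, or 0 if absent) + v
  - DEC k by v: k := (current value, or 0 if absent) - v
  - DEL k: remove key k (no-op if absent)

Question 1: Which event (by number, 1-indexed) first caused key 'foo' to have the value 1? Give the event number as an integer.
Looking for first event where foo becomes 1:
  event 1: foo (absent) -> 1  <-- first match

Answer: 1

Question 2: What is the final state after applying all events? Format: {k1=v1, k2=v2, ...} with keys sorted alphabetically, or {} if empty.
  after event 1 (t=3: INC foo by 1): {foo=1}
  after event 2 (t=10: INC baz by 10): {baz=10, foo=1}
  after event 3 (t=18: SET foo = -8): {baz=10, foo=-8}
  after event 4 (t=21: INC foo by 13): {baz=10, foo=5}
  after event 5 (t=26: INC bar by 14): {bar=14, baz=10, foo=5}
  after event 6 (t=33: SET foo = 48): {bar=14, baz=10, foo=48}
  after event 7 (t=39: SET foo = -15): {bar=14, baz=10, foo=-15}
  after event 8 (t=46: DEC baz by 14): {bar=14, baz=-4, foo=-15}

Answer: {bar=14, baz=-4, foo=-15}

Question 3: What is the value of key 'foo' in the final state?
Answer: -15

Derivation:
Track key 'foo' through all 8 events:
  event 1 (t=3: INC foo by 1): foo (absent) -> 1
  event 2 (t=10: INC baz by 10): foo unchanged
  event 3 (t=18: SET foo = -8): foo 1 -> -8
  event 4 (t=21: INC foo by 13): foo -8 -> 5
  event 5 (t=26: INC bar by 14): foo unchanged
  event 6 (t=33: SET foo = 48): foo 5 -> 48
  event 7 (t=39: SET foo = -15): foo 48 -> -15
  event 8 (t=46: DEC baz by 14): foo unchanged
Final: foo = -15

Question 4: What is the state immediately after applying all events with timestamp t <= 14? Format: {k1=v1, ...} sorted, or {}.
Apply events with t <= 14 (2 events):
  after event 1 (t=3: INC foo by 1): {foo=1}
  after event 2 (t=10: INC baz by 10): {baz=10, foo=1}

Answer: {baz=10, foo=1}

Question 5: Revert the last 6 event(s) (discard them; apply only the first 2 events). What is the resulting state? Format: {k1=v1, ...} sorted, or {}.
Keep first 2 events (discard last 6):
  after event 1 (t=3: INC foo by 1): {foo=1}
  after event 2 (t=10: INC baz by 10): {baz=10, foo=1}

Answer: {baz=10, foo=1}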